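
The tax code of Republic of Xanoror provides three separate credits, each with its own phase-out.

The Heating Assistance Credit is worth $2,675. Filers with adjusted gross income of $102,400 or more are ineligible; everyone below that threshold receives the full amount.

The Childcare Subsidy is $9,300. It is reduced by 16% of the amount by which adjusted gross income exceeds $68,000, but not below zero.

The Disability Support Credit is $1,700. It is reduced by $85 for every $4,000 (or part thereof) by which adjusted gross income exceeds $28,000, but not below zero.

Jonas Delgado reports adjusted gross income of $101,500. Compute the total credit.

Heating Assistance Credit: $101,500 is below the $102,400 cutoff, so the full $2,675 applies.
Childcare Subsidy: 16% of the $33,500 excess over $68,000 is $5,360; credit = $9,300 − $5,360 = $3,940.
Disability Support Credit: income exceeds $28,000 by $73,500, which is 19 full-or-partial $4,000 increments; reduction = 19 × $85 = $1,615, leaving $85.
Total: $2,675 + $3,940 + $85 = $6,700.

$6,700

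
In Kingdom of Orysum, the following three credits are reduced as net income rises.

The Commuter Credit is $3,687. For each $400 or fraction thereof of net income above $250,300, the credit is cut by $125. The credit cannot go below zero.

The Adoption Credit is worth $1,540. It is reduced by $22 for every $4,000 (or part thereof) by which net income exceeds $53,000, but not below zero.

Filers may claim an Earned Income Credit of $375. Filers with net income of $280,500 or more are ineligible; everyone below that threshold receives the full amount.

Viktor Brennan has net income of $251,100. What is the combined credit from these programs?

$4,252

Commuter Credit: income exceeds $250,300 by $800, which is 2 full-or-partial $400 increments; reduction = 2 × $125 = $250, leaving $3,437.
Adoption Credit: income exceeds $53,000 by $198,100, which is 50 full-or-partial $4,000 increments; reduction = 50 × $22 = $1,100, leaving $440.
Earned Income Credit: $251,100 is below the $280,500 cutoff, so the full $375 applies.
Total: $3,437 + $440 + $375 = $4,252.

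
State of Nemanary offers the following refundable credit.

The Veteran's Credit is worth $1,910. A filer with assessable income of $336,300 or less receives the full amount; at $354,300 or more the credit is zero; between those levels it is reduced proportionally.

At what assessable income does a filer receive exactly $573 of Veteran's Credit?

$348,900

$573 is 573/1,910 of the full $1,910, so 1,337/1,910 of the $18,000 range has been used: income = $336,300 + $18,000 × 1,337/1,910 = $348,900.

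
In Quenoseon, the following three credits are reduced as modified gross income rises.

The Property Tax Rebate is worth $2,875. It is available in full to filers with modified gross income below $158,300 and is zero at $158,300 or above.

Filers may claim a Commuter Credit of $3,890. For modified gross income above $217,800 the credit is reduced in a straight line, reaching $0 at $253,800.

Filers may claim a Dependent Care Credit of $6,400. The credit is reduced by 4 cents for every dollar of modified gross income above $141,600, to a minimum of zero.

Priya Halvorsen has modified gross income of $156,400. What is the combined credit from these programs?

$12,573

Property Tax Rebate: $156,400 is below the $158,300 cutoff, so the full $2,875 applies.
Commuter Credit: $156,400 is at or below the $217,800 threshold, so the full $3,890 applies.
Dependent Care Credit: 4% of the $14,800 excess over $141,600 is $592; credit = $6,400 − $592 = $5,808.
Total: $2,875 + $3,890 + $5,808 = $12,573.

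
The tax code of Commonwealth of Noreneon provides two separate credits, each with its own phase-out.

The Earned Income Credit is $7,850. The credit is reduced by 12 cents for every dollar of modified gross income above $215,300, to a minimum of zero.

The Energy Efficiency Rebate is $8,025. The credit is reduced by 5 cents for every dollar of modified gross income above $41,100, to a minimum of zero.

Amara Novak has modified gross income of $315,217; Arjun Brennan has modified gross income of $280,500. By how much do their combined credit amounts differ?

Amara ($315,217): Earned Income Credit: 12% of the $99,917 excess over $215,300 is $11,990.04 ≥ base, so the credit is $0. Energy Efficiency Rebate: 5% of the $274,117 excess over $41,100 is $13,705.85 ≥ base, so the credit is $0. total $0 + $0 = $0
Arjun ($280,500): Earned Income Credit: 12% of the $65,200 excess over $215,300 is $7,824; credit = $7,850 − $7,824 = $26. Energy Efficiency Rebate: 5% of the $239,400 excess over $41,100 is $11,970 ≥ base, so the credit is $0. total $26 + $0 = $26
Difference: |$0 − $26| = $26.

$26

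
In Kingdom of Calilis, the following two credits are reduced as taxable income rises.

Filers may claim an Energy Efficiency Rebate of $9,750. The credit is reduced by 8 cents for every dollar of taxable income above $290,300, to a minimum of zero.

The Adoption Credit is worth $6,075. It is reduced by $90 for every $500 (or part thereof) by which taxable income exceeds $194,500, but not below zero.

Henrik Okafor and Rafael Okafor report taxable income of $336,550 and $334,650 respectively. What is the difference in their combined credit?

Henrik ($336,550): Energy Efficiency Rebate: 8% of the $46,250 excess over $290,300 is $3,700; credit = $9,750 − $3,700 = $6,050. Adoption Credit: income exceeds $194,500 by $142,050 → 285 increments × $90 = $25,650 ≥ base, so the credit is $0. total $6,050 + $0 = $6,050
Rafael ($334,650): Energy Efficiency Rebate: 8% of the $44,350 excess over $290,300 is $3,548; credit = $9,750 − $3,548 = $6,202. Adoption Credit: income exceeds $194,500 by $140,150 → 281 increments × $90 = $25,290 ≥ base, so the credit is $0. total $6,202 + $0 = $6,202
Difference: |$6,050 − $6,202| = $152.

$152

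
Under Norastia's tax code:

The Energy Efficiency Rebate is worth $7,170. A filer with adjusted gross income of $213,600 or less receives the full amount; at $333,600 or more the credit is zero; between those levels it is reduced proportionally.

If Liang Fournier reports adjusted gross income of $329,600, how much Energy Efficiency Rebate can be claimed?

$239

Energy Efficiency Rebate: $329,600 is $116,000 into a $120,000 phase-out range, leaving 4,000/120,000 of the credit: $7,170 × 4,000/120,000 = $239.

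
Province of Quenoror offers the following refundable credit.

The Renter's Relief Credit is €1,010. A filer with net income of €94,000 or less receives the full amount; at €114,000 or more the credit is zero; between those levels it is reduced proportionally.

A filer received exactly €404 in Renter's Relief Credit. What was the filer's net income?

€106,000

€404 is 404/1,010 of the full €1,010, so 606/1,010 of the €20,000 range has been used: income = €94,000 + €20,000 × 606/1,010 = €106,000.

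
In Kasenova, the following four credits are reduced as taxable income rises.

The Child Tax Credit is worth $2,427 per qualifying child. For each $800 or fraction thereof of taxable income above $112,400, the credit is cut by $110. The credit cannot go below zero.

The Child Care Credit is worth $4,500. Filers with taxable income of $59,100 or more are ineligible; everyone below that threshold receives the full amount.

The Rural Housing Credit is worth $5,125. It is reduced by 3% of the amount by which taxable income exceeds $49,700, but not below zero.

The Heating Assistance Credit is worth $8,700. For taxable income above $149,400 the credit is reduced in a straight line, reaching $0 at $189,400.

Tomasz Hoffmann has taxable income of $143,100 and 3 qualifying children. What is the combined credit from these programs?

Child Tax Credit: base = 3 × $2,427 = $7,281. income exceeds $112,400 by $30,700, which is 39 full-or-partial $800 increments; reduction = 39 × $110 = $4,290, leaving $2,991.
Child Care Credit: $143,100 meets or exceeds the $59,100 cutoff, so the credit is $0.
Rural Housing Credit: 3% of the $93,400 excess over $49,700 is $2,802; credit = $5,125 − $2,802 = $2,323.
Heating Assistance Credit: $143,100 is at or below the $149,400 threshold, so the full $8,700 applies.
Total: $2,991 + $0 + $2,323 + $8,700 = $14,014.

$14,014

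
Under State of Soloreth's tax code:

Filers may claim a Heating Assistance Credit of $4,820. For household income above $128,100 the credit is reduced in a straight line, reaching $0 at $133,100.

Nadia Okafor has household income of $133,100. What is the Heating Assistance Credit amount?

Heating Assistance Credit: $133,100 is at or above $133,100, so the credit is $0.

$0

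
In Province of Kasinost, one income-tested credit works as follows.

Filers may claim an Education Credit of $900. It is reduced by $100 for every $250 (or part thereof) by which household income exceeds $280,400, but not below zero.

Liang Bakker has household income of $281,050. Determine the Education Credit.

Education Credit: income exceeds $280,400 by $650, which is 3 full-or-partial $250 increments; reduction = 3 × $100 = $300, leaving $600.

$600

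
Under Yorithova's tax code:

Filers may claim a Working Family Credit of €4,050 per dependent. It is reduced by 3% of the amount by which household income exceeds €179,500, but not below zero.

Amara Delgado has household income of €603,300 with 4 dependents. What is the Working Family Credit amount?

€3,486

Working Family Credit: base = 4 × €4,050 = €16,200. 3% of the €423,800 excess over €179,500 is €12,714; credit = €16,200 − €12,714 = €3,486.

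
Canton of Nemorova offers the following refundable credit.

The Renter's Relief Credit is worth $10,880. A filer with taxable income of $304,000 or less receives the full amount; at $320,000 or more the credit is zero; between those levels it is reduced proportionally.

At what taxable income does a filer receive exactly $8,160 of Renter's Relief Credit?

$8,160 is 8,160/10,880 of the full $10,880, so 2,720/10,880 of the $16,000 range has been used: income = $304,000 + $16,000 × 2,720/10,880 = $308,000.

$308,000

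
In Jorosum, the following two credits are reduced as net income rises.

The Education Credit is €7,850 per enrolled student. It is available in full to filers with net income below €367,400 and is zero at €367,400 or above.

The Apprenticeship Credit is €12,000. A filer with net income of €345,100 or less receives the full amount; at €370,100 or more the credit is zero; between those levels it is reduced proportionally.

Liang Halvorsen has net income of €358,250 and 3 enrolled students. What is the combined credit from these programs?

Education Credit: base = 3 × €7,850 = €23,550. €358,250 is below the €367,400 cutoff, so the full €23,550 applies.
Apprenticeship Credit: €358,250 is €13,150 into a €25,000 phase-out range, leaving 11,850/25,000 of the credit: €12,000 × 11,850/25,000 = €5,688.
Total: €23,550 + €5,688 = €29,238.

€29,238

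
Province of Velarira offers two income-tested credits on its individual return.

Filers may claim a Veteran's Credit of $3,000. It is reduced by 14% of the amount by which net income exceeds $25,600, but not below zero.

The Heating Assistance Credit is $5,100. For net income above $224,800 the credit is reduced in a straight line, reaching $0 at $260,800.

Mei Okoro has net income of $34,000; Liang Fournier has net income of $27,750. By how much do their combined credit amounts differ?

$875

Mei ($34,000): Veteran's Credit: 14% of the $8,400 excess over $25,600 is $1,176; credit = $3,000 − $1,176 = $1,824. Heating Assistance Credit: $34,000 is at or below the $224,800 threshold, so the full $5,100 applies. total $1,824 + $5,100 = $6,924
Liang ($27,750): Veteran's Credit: 14% of the $2,150 excess over $25,600 is $301; credit = $3,000 − $301 = $2,699. Heating Assistance Credit: $27,750 is at or below the $224,800 threshold, so the full $5,100 applies. total $2,699 + $5,100 = $7,799
Difference: |$6,924 − $7,799| = $875.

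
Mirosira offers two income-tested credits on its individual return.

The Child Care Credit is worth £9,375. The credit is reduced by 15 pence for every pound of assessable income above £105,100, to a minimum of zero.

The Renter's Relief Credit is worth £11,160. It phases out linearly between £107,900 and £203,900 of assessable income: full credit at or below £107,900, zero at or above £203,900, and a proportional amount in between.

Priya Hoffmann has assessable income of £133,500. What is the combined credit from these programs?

£13,299

Child Care Credit: 15% of the £28,400 excess over £105,100 is £4,260; credit = £9,375 − £4,260 = £5,115.
Renter's Relief Credit: £133,500 is £25,600 into a £96,000 phase-out range, leaving 70,400/96,000 of the credit: £11,160 × 70,400/96,000 = £8,184.
Total: £5,115 + £8,184 = £13,299.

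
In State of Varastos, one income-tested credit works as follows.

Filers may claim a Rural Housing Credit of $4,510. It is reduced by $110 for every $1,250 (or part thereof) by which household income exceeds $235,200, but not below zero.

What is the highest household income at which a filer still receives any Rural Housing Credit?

$285,200

After 40 increments the reduction is 40 × $110 = $4,400, leaving $110; one more increment wipes it out. Increment 40 ends at excess 40 × $1,250 = $50,000, so the highest qualifying income is $235,200 + $50,000 = $285,200.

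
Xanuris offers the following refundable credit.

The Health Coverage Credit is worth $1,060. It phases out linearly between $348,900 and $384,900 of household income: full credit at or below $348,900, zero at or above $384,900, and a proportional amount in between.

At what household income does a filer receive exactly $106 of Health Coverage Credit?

$381,300

$106 is 106/1,060 of the full $1,060, so 954/1,060 of the $36,000 range has been used: income = $348,900 + $36,000 × 954/1,060 = $381,300.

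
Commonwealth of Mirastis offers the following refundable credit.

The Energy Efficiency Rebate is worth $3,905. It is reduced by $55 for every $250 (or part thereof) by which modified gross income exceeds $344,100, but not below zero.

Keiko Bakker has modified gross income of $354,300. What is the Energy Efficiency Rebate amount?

$1,650

Energy Efficiency Rebate: income exceeds $344,100 by $10,200, which is 41 full-or-partial $250 increments; reduction = 41 × $55 = $2,255, leaving $1,650.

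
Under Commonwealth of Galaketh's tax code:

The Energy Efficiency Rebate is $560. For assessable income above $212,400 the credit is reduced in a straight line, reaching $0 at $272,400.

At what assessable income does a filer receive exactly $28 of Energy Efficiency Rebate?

$28 is 28/560 of the full $560, so 532/560 of the $60,000 range has been used: income = $212,400 + $60,000 × 532/560 = $269,400.

$269,400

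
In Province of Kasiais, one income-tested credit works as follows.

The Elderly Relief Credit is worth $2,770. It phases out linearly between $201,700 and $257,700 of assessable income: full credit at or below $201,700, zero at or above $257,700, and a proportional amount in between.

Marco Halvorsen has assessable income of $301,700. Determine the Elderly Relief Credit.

$0

Elderly Relief Credit: $301,700 is at or above $257,700, so the credit is $0.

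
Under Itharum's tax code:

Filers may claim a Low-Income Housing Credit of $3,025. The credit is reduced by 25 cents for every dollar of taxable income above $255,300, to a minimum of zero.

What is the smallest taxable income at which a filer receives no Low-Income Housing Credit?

$267,400

The credit falls by 25% of each dollar above $255,300, so it reaches zero when the excess is $3,025 / 25% = $12,100: income = $255,300 + $12,100 = $267,400.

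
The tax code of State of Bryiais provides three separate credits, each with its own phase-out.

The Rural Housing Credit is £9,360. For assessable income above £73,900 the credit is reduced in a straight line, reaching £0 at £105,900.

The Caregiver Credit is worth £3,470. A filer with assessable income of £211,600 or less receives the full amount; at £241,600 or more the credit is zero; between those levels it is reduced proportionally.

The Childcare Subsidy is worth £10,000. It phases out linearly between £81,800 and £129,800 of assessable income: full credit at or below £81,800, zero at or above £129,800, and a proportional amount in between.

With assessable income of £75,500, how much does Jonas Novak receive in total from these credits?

Rural Housing Credit: £75,500 is £1,600 into a £32,000 phase-out range, leaving 30,400/32,000 of the credit: £9,360 × 30,400/32,000 = £8,892.
Caregiver Credit: £75,500 is at or below the £211,600 threshold, so the full £3,470 applies.
Childcare Subsidy: £75,500 is at or below the £81,800 threshold, so the full £10,000 applies.
Total: £8,892 + £3,470 + £10,000 = £22,362.

£22,362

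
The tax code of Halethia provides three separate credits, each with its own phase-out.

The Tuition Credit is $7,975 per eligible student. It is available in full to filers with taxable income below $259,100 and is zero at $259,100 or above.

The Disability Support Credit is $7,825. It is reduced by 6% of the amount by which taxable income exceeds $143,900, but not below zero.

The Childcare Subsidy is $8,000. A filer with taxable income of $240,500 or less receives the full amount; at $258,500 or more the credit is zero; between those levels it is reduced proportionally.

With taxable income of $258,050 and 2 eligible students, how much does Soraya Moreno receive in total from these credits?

$17,126

Tuition Credit: base = 2 × $7,975 = $15,950. $258,050 is below the $259,100 cutoff, so the full $15,950 applies.
Disability Support Credit: 6% of the $114,150 excess over $143,900 is $6,849; credit = $7,825 − $6,849 = $976.
Childcare Subsidy: $258,050 is $17,550 into a $18,000 phase-out range, leaving 450/18,000 of the credit: $8,000 × 450/18,000 = $200.
Total: $15,950 + $976 + $200 = $17,126.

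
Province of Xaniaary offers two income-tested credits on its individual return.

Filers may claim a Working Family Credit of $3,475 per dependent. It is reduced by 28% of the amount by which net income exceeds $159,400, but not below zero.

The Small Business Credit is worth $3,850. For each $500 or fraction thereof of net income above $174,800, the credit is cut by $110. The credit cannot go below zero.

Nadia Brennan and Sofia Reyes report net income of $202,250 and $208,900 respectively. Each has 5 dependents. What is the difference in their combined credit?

Nadia ($202,250): Working Family Credit: base = 5 × $3,475 = $17,375. 28% of the $42,850 excess over $159,400 is $11,998; credit = $17,375 − $11,998 = $5,377. Small Business Credit: income exceeds $174,800 by $27,450 → 55 increments × $110 = $6,050 ≥ base, so the credit is $0. total $5,377 + $0 = $5,377
Sofia ($208,900): Working Family Credit: base = 5 × $3,475 = $17,375. 28% of the $49,500 excess over $159,400 is $13,860; credit = $17,375 − $13,860 = $3,515. Small Business Credit: income exceeds $174,800 by $34,100 → 69 increments × $110 = $7,590 ≥ base, so the credit is $0. total $3,515 + $0 = $3,515
Difference: |$5,377 − $3,515| = $1,862.

$1,862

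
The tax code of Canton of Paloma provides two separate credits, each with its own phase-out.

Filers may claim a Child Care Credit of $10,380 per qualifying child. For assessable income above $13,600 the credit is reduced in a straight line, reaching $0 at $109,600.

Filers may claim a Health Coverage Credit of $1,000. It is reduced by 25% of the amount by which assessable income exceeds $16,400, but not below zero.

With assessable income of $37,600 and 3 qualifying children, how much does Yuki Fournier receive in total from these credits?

$23,355

Child Care Credit: base = 3 × $10,380 = $31,140. $37,600 is $24,000 into a $96,000 phase-out range, leaving 72,000/96,000 of the credit: $31,140 × 72,000/96,000 = $23,355.
Health Coverage Credit: 25% of the $21,200 excess over $16,400 is $5,300 ≥ base, so the credit is $0.
Total: $23,355 + $0 = $23,355.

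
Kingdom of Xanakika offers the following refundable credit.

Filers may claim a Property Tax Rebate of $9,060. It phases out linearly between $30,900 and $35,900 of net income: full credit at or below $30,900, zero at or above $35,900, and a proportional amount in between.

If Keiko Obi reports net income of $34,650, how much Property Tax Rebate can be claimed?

Property Tax Rebate: $34,650 is $3,750 into a $5,000 phase-out range, leaving 1,250/5,000 of the credit: $9,060 × 1,250/5,000 = $2,265.

$2,265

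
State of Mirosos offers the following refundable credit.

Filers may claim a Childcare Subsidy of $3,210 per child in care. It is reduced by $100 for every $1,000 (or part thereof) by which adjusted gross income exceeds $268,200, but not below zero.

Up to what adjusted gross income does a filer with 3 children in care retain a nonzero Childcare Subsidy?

$364,200

Full credit = 3 × $3,210 = $9,630.
After 96 increments the reduction is 96 × $100 = $9,600, leaving $30; one more increment wipes it out. Increment 96 ends at excess 96 × $1,000 = $96,000, so the highest qualifying income is $268,200 + $96,000 = $364,200.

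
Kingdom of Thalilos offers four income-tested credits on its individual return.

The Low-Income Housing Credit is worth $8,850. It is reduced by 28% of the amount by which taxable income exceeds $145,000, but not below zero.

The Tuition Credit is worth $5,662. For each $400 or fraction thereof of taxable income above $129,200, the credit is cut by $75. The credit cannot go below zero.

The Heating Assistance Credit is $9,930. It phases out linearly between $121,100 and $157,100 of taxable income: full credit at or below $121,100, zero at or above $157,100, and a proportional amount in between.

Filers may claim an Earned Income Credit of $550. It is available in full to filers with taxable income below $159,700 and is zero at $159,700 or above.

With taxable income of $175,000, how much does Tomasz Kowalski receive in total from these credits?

$450

Low-Income Housing Credit: 28% of the $30,000 excess over $145,000 is $8,400; credit = $8,850 − $8,400 = $450.
Tuition Credit: income exceeds $129,200 by $45,800 → 115 increments × $75 = $8,625 ≥ base, so the credit is $0.
Heating Assistance Credit: $175,000 is at or above $157,100, so the credit is $0.
Earned Income Credit: $175,000 meets or exceeds the $159,700 cutoff, so the credit is $0.
Total: $450 + $0 + $0 + $0 = $450.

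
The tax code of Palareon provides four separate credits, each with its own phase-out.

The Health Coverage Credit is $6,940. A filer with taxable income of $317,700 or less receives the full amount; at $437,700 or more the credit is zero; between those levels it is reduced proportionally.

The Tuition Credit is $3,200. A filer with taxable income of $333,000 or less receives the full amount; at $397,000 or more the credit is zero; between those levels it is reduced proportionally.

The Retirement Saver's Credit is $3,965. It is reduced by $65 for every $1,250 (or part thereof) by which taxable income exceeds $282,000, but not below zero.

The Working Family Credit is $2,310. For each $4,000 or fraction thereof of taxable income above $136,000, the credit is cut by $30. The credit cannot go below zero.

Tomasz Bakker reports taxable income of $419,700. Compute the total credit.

Health Coverage Credit: $419,700 is $102,000 into a $120,000 phase-out range, leaving 18,000/120,000 of the credit: $6,940 × 18,000/120,000 = $1,041.
Tuition Credit: $419,700 is at or above $397,000, so the credit is $0.
Retirement Saver's Credit: income exceeds $282,000 by $137,700 → 111 increments × $65 = $7,215 ≥ base, so the credit is $0.
Working Family Credit: income exceeds $136,000 by $283,700, which is 71 full-or-partial $4,000 increments; reduction = 71 × $30 = $2,130, leaving $180.
Total: $1,041 + $0 + $0 + $180 = $1,221.

$1,221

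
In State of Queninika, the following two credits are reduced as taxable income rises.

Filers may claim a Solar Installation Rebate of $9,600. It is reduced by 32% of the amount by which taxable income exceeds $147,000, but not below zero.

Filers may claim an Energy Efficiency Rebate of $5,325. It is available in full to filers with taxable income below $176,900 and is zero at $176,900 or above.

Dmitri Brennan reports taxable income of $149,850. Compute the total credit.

Solar Installation Rebate: 32% of the $2,850 excess over $147,000 is $912; credit = $9,600 − $912 = $8,688.
Energy Efficiency Rebate: $149,850 is below the $176,900 cutoff, so the full $5,325 applies.
Total: $8,688 + $5,325 = $14,013.

$14,013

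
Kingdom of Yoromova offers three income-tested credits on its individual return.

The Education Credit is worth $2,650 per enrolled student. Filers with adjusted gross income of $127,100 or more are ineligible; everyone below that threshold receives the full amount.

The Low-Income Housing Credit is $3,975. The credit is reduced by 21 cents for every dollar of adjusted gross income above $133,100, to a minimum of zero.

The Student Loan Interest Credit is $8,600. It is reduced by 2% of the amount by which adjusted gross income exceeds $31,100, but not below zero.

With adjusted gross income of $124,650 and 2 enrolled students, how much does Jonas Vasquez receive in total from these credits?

Education Credit: base = 2 × $2,650 = $5,300. $124,650 is below the $127,100 cutoff, so the full $5,300 applies.
Low-Income Housing Credit: $124,650 is at or below the $133,100 threshold, so the full $3,975 applies.
Student Loan Interest Credit: 2% of the $93,550 excess over $31,100 is $1,871; credit = $8,600 − $1,871 = $6,729.
Total: $5,300 + $3,975 + $6,729 = $16,004.

$16,004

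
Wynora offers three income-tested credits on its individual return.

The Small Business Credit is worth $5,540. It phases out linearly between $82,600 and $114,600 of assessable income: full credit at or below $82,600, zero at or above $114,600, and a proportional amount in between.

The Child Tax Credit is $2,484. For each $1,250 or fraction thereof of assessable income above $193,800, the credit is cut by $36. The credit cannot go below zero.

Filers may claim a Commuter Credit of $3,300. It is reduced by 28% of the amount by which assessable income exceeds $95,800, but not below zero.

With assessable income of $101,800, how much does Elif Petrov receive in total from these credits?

$6,320

Small Business Credit: $101,800 is $19,200 into a $32,000 phase-out range, leaving 12,800/32,000 of the credit: $5,540 × 12,800/32,000 = $2,216.
Child Tax Credit: $101,800 is at or below the $193,800 threshold, so the full $2,484 applies.
Commuter Credit: 28% of the $6,000 excess over $95,800 is $1,680; credit = $3,300 − $1,680 = $1,620.
Total: $2,216 + $2,484 + $1,620 = $6,320.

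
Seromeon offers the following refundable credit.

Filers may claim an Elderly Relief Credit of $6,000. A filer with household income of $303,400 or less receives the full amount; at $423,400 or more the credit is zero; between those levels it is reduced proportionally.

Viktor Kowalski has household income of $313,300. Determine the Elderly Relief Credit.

$5,505

Elderly Relief Credit: $313,300 is $9,900 into a $120,000 phase-out range, leaving 110,100/120,000 of the credit: $6,000 × 110,100/120,000 = $5,505.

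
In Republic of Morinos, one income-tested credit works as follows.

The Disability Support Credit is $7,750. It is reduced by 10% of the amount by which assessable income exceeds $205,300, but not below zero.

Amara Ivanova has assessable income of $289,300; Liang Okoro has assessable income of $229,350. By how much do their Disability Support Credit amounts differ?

$5,345

Amara ($289,300): Disability Support Credit: 10% of the $84,000 excess over $205,300 is $8,400 ≥ base, so the credit is $0.
Liang ($229,350): Disability Support Credit: 10% of the $24,050 excess over $205,300 is $2,405; credit = $7,750 − $2,405 = $5,345.
Difference: |$0 − $5,345| = $5,345.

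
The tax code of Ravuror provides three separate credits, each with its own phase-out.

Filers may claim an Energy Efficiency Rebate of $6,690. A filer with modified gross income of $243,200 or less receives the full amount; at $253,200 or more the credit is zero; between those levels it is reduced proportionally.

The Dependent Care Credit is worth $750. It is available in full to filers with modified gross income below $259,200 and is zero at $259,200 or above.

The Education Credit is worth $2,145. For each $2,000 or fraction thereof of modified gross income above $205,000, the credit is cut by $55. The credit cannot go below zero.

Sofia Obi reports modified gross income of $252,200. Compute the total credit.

Energy Efficiency Rebate: $252,200 is $9,000 into a $10,000 phase-out range, leaving 1,000/10,000 of the credit: $6,690 × 1,000/10,000 = $669.
Dependent Care Credit: $252,200 is below the $259,200 cutoff, so the full $750 applies.
Education Credit: income exceeds $205,000 by $47,200, which is 24 full-or-partial $2,000 increments; reduction = 24 × $55 = $1,320, leaving $825.
Total: $669 + $750 + $825 = $2,244.

$2,244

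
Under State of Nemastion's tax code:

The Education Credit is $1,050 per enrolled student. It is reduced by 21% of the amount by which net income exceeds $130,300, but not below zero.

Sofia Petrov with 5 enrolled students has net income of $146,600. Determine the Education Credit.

$1,827

Education Credit: base = 5 × $1,050 = $5,250. 21% of the $16,300 excess over $130,300 is $3,423; credit = $5,250 − $3,423 = $1,827.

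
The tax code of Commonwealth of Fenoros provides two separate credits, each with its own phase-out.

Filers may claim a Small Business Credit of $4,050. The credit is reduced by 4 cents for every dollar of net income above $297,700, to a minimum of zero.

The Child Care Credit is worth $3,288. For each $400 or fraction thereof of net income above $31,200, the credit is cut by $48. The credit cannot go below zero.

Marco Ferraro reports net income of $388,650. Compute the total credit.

Small Business Credit: 4% of the $90,950 excess over $297,700 is $3,638; credit = $4,050 − $3,638 = $412.
Child Care Credit: income exceeds $31,200 by $357,450 → 894 increments × $48 = $42,912 ≥ base, so the credit is $0.
Total: $412 + $0 = $412.

$412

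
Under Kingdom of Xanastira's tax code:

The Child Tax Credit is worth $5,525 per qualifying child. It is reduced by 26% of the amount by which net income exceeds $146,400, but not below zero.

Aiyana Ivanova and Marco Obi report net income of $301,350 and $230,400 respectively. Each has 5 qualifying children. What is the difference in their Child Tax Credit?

$5,785

Aiyana ($301,350): Child Tax Credit: base = 5 × $5,525 = $27,625. 26% of the $154,950 excess over $146,400 is $40,287 ≥ base, so the credit is $0.
Marco ($230,400): Child Tax Credit: base = 5 × $5,525 = $27,625. 26% of the $84,000 excess over $146,400 is $21,840; credit = $27,625 − $21,840 = $5,785.
Difference: |$0 − $5,785| = $5,785.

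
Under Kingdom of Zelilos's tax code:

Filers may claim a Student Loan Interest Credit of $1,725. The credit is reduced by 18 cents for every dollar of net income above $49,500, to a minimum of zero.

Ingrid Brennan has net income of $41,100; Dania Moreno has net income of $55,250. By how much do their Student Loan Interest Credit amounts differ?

Ingrid ($41,100): Student Loan Interest Credit: $41,100 is at or below the $49,500 threshold, so the full $1,725 applies.
Dania ($55,250): Student Loan Interest Credit: 18% of the $5,750 excess over $49,500 is $1,035; credit = $1,725 − $1,035 = $690.
Difference: |$1,725 − $690| = $1,035.

$1,035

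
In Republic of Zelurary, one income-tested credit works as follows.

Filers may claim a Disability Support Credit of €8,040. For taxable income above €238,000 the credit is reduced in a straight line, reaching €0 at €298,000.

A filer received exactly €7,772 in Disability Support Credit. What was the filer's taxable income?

€7,772 is 7,772/8,040 of the full €8,040, so 268/8,040 of the €60,000 range has been used: income = €238,000 + €60,000 × 268/8,040 = €240,000.

€240,000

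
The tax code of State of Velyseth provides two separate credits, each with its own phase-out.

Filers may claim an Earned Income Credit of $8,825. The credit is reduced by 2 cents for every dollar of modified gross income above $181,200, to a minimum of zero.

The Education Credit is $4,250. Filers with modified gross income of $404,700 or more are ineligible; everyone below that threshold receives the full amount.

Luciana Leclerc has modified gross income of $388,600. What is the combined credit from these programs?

$8,927

Earned Income Credit: 2% of the $207,400 excess over $181,200 is $4,148; credit = $8,825 − $4,148 = $4,677.
Education Credit: $388,600 is below the $404,700 cutoff, so the full $4,250 applies.
Total: $4,677 + $4,250 = $8,927.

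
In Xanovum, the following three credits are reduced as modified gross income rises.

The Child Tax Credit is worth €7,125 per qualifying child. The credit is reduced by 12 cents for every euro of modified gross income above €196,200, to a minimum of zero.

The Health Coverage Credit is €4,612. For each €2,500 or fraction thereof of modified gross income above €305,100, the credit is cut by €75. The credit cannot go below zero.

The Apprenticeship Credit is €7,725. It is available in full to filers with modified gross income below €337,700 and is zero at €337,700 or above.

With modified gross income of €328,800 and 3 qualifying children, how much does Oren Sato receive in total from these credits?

€17,050

Child Tax Credit: base = 3 × €7,125 = €21,375. 12% of the €132,600 excess over €196,200 is €15,912; credit = €21,375 − €15,912 = €5,463.
Health Coverage Credit: income exceeds €305,100 by €23,700, which is 10 full-or-partial €2,500 increments; reduction = 10 × €75 = €750, leaving €3,862.
Apprenticeship Credit: €328,800 is below the €337,700 cutoff, so the full €7,725 applies.
Total: €5,463 + €3,862 + €7,725 = €17,050.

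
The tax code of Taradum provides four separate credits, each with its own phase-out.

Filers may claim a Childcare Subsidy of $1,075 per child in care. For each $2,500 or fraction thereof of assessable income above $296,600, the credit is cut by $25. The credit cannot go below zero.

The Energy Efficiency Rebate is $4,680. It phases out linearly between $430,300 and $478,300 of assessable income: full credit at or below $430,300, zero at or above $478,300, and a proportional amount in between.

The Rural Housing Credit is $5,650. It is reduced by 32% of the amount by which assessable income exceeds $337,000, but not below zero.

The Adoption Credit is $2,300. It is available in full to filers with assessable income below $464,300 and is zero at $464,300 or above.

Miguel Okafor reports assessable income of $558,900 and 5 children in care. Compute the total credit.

Childcare Subsidy: base = 5 × $1,075 = $5,375. income exceeds $296,600 by $262,300, which is 105 full-or-partial $2,500 increments; reduction = 105 × $25 = $2,625, leaving $2,750.
Energy Efficiency Rebate: $558,900 is at or above $478,300, so the credit is $0.
Rural Housing Credit: 32% of the $221,900 excess over $337,000 is $71,008 ≥ base, so the credit is $0.
Adoption Credit: $558,900 meets or exceeds the $464,300 cutoff, so the credit is $0.
Total: $2,750 + $0 + $0 + $0 = $2,750.

$2,750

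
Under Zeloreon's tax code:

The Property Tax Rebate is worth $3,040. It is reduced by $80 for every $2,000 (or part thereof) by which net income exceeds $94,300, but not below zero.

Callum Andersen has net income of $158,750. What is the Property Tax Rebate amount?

Property Tax Rebate: income exceeds $94,300 by $64,450, which is 33 full-or-partial $2,000 increments; reduction = 33 × $80 = $2,640, leaving $400.

$400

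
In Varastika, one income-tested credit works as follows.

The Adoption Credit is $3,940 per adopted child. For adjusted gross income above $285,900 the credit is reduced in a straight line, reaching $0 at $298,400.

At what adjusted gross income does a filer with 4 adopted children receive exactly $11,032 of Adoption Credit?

Full credit = 4 × $3,940 = $15,760.
$11,032 is 11,032/15,760 of the full $15,760, so 4,728/15,760 of the $12,500 range has been used: income = $285,900 + $12,500 × 4,728/15,760 = $289,650.

$289,650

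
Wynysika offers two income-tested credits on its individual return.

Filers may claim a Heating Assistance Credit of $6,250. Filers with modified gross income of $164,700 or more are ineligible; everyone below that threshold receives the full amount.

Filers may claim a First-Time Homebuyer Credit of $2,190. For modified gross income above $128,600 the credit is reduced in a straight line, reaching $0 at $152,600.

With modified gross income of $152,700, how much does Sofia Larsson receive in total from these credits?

Heating Assistance Credit: $152,700 is below the $164,700 cutoff, so the full $6,250 applies.
First-Time Homebuyer Credit: $152,700 is at or above $152,600, so the credit is $0.
Total: $6,250 + $0 = $6,250.

$6,250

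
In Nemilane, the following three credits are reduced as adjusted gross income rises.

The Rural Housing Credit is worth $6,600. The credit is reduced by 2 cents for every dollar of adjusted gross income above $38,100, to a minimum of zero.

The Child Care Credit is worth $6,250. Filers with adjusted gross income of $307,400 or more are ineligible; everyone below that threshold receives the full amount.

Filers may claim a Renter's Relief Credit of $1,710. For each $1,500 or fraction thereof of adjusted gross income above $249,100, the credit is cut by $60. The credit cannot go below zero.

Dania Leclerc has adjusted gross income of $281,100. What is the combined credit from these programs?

Rural Housing Credit: 2% of the $243,000 excess over $38,100 is $4,860; credit = $6,600 − $4,860 = $1,740.
Child Care Credit: $281,100 is below the $307,400 cutoff, so the full $6,250 applies.
Renter's Relief Credit: income exceeds $249,100 by $32,000, which is 22 full-or-partial $1,500 increments; reduction = 22 × $60 = $1,320, leaving $390.
Total: $1,740 + $6,250 + $390 = $8,380.

$8,380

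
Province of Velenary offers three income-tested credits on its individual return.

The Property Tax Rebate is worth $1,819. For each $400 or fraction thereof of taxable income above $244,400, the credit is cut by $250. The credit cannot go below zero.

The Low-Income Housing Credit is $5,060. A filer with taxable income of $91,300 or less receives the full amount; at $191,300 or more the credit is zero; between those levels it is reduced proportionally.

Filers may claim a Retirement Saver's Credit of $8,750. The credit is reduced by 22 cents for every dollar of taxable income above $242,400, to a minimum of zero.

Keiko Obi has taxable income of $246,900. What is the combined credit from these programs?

$7,829

Property Tax Rebate: income exceeds $244,400 by $2,500, which is 7 full-or-partial $400 increments; reduction = 7 × $250 = $1,750, leaving $69.
Low-Income Housing Credit: $246,900 is at or above $191,300, so the credit is $0.
Retirement Saver's Credit: 22% of the $4,500 excess over $242,400 is $990; credit = $8,750 − $990 = $7,760.
Total: $69 + $0 + $7,760 = $7,829.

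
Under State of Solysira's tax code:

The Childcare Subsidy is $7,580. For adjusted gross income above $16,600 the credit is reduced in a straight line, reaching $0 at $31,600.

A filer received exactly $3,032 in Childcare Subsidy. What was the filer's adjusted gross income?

$25,600

$3,032 is 3,032/7,580 of the full $7,580, so 4,548/7,580 of the $15,000 range has been used: income = $16,600 + $15,000 × 4,548/7,580 = $25,600.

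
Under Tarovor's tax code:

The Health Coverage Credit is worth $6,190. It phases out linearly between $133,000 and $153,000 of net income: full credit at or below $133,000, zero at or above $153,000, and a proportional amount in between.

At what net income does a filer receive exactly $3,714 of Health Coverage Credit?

$141,000

$3,714 is 3,714/6,190 of the full $6,190, so 2,476/6,190 of the $20,000 range has been used: income = $133,000 + $20,000 × 2,476/6,190 = $141,000.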